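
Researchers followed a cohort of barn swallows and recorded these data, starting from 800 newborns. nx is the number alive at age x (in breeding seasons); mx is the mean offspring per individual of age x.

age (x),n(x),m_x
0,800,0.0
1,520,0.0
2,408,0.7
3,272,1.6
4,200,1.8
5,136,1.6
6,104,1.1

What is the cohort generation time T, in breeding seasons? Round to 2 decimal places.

3.60

lx = nx/n0 = nx/800: 1, 0.65, 0.51, 0.34, 0.25, 0.17, 0.13
lx·mx: 0, 0, 0.357, 0.544, 0.45, 0.272, 0.143 → R0 = 1.766
x·lx·mx: 0, 0, 0.714, 1.632, 1.8, 1.36, 0.858 → Σ = 6.364
T = 6.364 / 1.766 = 3.603624… → 3.60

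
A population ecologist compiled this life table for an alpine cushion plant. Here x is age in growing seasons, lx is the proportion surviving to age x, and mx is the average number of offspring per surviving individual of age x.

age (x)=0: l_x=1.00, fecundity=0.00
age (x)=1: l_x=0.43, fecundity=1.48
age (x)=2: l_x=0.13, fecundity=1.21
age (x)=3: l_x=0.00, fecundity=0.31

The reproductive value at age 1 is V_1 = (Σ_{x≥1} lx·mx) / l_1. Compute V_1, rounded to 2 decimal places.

1.85

lx·mx for x ≥ 1: 0.6364, 0.1573, 0 → sum = 0.7937
V_1 = 0.7937 / l_1 = 0.7937 / 0.43 = 1.845814… → 1.85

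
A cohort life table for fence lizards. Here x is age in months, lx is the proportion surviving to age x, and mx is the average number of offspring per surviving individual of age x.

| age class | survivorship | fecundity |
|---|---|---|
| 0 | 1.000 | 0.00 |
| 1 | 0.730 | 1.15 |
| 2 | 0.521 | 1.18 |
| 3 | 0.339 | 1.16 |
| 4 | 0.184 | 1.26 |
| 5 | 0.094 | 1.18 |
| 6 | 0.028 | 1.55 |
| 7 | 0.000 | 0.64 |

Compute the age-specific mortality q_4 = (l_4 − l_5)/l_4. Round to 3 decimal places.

0.489

q_4 = (l_4 − l_5) / l_4 = (0.184 − 0.094) / 0.184
     = 0.09 / 0.184 = 0.48913… → 0.489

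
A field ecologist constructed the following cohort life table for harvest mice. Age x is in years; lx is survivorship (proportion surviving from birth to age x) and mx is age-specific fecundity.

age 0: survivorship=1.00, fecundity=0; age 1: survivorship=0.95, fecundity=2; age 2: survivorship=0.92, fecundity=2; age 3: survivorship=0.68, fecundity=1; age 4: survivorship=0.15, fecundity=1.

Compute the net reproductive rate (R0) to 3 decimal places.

4.570

lx·mx by age: 0, 1.9, 1.84, 0.68, 0.15
R0 = Σ lx·mx = 4.57 → 4.570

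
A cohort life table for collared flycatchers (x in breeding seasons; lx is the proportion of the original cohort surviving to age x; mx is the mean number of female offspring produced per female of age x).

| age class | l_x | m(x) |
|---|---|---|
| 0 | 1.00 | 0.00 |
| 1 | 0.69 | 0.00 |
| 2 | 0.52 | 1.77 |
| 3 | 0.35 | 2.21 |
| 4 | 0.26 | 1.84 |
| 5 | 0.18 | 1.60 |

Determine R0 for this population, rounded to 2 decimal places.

2.46

lx·mx by age: 0, 0, 0.9204, 0.7735, 0.4784, 0.288
R0 = Σ lx·mx = 2.4603 → 2.46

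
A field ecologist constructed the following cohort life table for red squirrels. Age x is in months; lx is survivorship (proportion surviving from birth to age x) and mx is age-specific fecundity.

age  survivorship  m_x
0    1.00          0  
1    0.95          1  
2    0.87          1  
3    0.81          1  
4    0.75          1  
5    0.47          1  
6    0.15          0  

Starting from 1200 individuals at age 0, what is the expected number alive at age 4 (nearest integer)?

900

Expected survivors = N0 · l_4 = 1200 × 0.75 = 900 → 900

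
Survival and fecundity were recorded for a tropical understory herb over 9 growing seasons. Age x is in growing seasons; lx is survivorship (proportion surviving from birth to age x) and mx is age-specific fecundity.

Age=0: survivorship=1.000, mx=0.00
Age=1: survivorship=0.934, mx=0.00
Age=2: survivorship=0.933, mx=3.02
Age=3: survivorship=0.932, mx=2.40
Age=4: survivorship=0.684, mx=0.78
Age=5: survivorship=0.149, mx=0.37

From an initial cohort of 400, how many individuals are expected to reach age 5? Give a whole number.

Expected survivors = N0 · l_5 = 400 × 0.149 = 59.6 → 60

60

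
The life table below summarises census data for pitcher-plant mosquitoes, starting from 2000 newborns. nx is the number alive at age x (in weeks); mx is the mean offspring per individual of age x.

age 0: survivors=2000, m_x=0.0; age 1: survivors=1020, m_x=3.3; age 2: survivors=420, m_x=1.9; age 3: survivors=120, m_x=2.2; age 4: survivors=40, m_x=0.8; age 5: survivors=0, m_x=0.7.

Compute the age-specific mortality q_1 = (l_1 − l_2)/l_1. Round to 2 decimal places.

lx = nx/n0 = nx/2000: 1, 0.51, 0.21, 0.06, 0.02, 0
q_1 = (l_1 − l_2) / l_1 = (0.51 − 0.21) / 0.51
     = 0.3 / 0.51 = 0.588235… → 0.59

0.59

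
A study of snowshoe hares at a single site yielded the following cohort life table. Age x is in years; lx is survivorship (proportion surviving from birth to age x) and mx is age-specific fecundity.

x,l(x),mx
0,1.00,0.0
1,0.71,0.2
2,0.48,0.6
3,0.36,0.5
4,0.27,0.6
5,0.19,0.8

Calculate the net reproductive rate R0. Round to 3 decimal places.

lx·mx by age: 0, 0.142, 0.288, 0.18, 0.162, 0.152
R0 = Σ lx·mx = 0.924 → 0.924

0.924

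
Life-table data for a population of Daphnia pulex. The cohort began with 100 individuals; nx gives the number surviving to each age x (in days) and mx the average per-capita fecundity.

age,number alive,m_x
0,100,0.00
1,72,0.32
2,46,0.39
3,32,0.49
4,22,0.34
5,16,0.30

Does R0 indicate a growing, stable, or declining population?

lx = nx/n0 = nx/100: 1, 0.72, 0.46, 0.32, 0.22, 0.16
R0 = Σ lx·mx = 0 + 0.2304 + 0.1794 + 0.1568 + 0.0748 + 0.048 = 0.6894
R0 < 1, so the population is declining.

declining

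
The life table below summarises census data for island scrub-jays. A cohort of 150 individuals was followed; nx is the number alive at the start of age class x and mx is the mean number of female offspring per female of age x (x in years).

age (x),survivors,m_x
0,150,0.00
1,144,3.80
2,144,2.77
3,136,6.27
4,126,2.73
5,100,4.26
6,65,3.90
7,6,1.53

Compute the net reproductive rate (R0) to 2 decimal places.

lx = nx/n0 = nx/150: 1, 0.96, 0.96, 0.90667…, 0.84, 0.66667…, 0.43333…, 0.04
lx·mx by age: 0, 3.648, 2.6592, 5.6848…, 2.2932, 2.84…, 1.69…, 0.0612
R0 = Σ lx·mx = 18.8764… → 18.88

18.88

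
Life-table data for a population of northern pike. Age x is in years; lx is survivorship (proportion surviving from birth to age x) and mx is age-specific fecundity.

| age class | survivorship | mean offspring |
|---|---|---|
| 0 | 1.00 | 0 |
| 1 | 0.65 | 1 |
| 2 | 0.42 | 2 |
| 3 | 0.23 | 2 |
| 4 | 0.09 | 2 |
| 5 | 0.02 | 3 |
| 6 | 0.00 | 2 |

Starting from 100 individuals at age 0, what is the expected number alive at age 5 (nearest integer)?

2

Expected survivors = N0 · l_5 = 100 × 0.02 = 2 → 2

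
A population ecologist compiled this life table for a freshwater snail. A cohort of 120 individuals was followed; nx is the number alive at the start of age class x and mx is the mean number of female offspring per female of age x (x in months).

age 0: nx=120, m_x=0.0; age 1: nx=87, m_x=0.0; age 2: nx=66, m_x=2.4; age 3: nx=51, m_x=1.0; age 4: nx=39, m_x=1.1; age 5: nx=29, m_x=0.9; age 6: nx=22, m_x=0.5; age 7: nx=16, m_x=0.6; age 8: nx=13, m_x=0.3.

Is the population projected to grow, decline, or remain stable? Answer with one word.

lx = nx/n0 = nx/120: 1, 0.725, 0.55, 0.425, 0.325, 0.24167…, 0.18333…, 0.13333…, 0.10833…
R0 = Σ lx·mx = 0 + 0 + 1.32 + 0.425 + 0.3575 + 0.2175… + 0.091667… + 0.08… + 0.0325… = 2.524167…
R0 > 1, so the population is growing.

growing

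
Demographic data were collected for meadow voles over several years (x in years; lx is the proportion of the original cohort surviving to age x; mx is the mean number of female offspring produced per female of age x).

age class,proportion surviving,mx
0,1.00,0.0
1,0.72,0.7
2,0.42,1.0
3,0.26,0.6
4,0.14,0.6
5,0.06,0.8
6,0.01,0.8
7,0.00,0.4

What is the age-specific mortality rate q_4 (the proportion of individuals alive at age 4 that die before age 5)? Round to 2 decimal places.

0.57

q_4 = (l_4 − l_5) / l_4 = (0.14 − 0.06) / 0.14
     = 0.08 / 0.14 = 0.571429… → 0.57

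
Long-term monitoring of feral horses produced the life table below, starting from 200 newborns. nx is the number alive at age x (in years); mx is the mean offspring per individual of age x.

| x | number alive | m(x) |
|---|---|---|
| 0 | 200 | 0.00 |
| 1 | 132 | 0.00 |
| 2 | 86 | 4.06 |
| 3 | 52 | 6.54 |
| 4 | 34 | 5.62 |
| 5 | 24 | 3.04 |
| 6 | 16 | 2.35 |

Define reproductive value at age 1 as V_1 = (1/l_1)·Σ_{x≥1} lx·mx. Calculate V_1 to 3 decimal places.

7.507

lx = nx/n0 = nx/200: 1, 0.66, 0.43, 0.26, 0.17, 0.12, 0.08
lx·mx for x ≥ 1: 0, 1.7458, 1.7004, 0.9554, 0.3648, 0.188 → sum = 4.9544
V_1 = 4.9544 / l_1 = 4.9544 / 0.66 = 7.506667… → 7.507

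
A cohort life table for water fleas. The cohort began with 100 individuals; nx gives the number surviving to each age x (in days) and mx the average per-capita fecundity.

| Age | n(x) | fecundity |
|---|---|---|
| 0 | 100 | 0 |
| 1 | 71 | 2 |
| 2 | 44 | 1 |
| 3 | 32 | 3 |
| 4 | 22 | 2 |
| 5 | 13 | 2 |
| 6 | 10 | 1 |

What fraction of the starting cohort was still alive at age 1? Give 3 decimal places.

0.710

l_1 = n_1/n_0 = 71/100 = 0.71 → 0.710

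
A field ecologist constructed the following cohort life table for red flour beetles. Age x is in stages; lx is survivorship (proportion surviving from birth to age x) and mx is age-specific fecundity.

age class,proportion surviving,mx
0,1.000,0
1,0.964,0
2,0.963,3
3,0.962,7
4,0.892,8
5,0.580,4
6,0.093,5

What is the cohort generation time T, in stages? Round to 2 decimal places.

lx·mx: 0, 0, 2.889, 6.734, 7.136, 2.32, 0.465 → R0 = 19.544
x·lx·mx: 0, 0, 5.778, 20.202, 28.544, 11.6, 2.79 → Σ = 68.914
T = 68.914 / 19.544 = 3.526095… → 3.53

3.53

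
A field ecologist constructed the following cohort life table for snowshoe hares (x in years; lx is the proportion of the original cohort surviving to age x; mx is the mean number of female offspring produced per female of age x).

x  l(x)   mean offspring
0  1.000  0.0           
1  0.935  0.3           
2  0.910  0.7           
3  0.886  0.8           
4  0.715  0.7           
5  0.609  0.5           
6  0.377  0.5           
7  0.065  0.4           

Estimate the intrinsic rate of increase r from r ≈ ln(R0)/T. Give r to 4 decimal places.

0.3022

R0 = Σ lx·mx = 0 + 0.2805 + 0.637 + 0.7088 + 0.5005 + 0.3045 + 0.1885 + 0.026 = 2.6458
Σ x·lx·mx = 8.5184; T = 8.5184/2.6458 = 3.21959…
r ≈ ln(R0)/T = ln(2.6458)/3.21959… = 0.302204… → 0.3022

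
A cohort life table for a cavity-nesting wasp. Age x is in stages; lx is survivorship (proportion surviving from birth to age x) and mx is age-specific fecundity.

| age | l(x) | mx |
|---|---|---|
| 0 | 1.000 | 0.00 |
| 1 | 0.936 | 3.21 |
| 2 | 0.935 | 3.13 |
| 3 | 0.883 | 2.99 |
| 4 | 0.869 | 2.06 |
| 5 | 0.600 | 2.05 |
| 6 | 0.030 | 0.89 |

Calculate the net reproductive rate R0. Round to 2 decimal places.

lx·mx by age: 0, 3.00456, 2.92655, 2.64017, 1.79014, 1.23, 0.0267
R0 = Σ lx·mx = 11.61812 → 11.62

11.62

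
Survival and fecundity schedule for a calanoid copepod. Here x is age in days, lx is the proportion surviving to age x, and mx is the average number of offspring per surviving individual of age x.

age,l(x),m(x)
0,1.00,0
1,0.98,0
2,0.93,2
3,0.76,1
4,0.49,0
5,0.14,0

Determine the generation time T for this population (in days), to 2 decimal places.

lx·mx: 0, 0, 1.86, 0.76, 0, 0 → R0 = 2.62
x·lx·mx: 0, 0, 3.72, 2.28, 0, 0 → Σ = 6
T = 6 / 2.62 = 2.290076… → 2.29

2.29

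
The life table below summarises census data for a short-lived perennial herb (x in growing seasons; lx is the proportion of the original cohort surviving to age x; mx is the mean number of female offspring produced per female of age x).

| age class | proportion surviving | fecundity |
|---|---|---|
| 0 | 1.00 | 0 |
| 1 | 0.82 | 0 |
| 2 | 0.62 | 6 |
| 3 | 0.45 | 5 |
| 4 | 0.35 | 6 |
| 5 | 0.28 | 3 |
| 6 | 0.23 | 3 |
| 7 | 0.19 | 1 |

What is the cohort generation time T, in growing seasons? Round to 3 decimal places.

lx·mx: 0, 0, 3.72, 2.25, 2.1, 0.84, 0.69, 0.19 → R0 = 9.79
x·lx·mx: 0, 0, 7.44, 6.75, 8.4, 4.2, 4.14, 1.33 → Σ = 32.26
T = 32.26 / 9.79 = 3.295199… → 3.295

3.295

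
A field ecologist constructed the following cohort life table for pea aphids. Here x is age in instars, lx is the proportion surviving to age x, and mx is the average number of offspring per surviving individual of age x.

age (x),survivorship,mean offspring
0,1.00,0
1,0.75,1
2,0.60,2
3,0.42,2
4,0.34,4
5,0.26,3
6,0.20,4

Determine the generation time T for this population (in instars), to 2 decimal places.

3.46

lx·mx: 0, 0.75, 1.2, 0.84, 1.36, 0.78, 0.8 → R0 = 5.73
x·lx·mx: 0, 0.75, 2.4, 2.52, 5.44, 3.9, 4.8 → Σ = 19.81
T = 19.81 / 5.73 = 3.457243… → 3.46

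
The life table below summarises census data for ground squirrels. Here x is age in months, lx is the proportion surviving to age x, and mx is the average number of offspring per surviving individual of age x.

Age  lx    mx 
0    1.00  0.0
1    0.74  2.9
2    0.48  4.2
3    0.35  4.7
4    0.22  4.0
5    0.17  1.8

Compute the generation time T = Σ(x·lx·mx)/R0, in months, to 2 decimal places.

lx·mx: 0, 2.146, 2.016, 1.645, 0.88, 0.306 → R0 = 6.993
x·lx·mx: 0, 2.146, 4.032, 4.935, 3.52, 1.53 → Σ = 16.163
T = 16.163 / 6.993 = 2.311311… → 2.31

2.31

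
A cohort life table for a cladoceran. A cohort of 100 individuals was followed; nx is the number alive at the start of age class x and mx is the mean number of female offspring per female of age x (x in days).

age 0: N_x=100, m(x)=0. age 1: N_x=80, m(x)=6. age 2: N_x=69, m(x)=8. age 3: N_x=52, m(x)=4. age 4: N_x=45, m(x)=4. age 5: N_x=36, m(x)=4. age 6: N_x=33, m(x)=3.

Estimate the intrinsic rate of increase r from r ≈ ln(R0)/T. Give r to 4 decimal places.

1.1021

lx = nx/n0 = nx/100: 1, 0.8, 0.69, 0.52, 0.45, 0.36, 0.33
R0 = Σ lx·mx = 0 + 4.8 + 5.52 + 2.08 + 1.8 + 1.44 + 0.99 = 16.63
Σ x·lx·mx = 42.42; T = 42.42/16.63 = 2.55081…
r ≈ ln(R0)/T = ln(16.63)/2.55081… = 1.102084… → 1.1021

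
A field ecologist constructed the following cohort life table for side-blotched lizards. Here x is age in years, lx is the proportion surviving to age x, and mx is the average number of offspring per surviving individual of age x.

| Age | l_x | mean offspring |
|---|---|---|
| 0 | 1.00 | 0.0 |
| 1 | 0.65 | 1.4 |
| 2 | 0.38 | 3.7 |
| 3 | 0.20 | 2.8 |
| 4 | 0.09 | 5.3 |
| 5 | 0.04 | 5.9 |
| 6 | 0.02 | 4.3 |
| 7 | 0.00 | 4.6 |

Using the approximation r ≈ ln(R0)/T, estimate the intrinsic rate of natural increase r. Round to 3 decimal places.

R0 = Σ lx·mx = 0 + 0.91 + 1.406 + 0.56 + 0.477 + 0.236 + 0.086 + 0 = 3.675
Σ x·lx·mx = 9.006; T = 9.006/3.675 = 2.45061…
r ≈ ln(R0)/T = ln(3.675)/2.45061… = 0.53111… → 0.531

0.531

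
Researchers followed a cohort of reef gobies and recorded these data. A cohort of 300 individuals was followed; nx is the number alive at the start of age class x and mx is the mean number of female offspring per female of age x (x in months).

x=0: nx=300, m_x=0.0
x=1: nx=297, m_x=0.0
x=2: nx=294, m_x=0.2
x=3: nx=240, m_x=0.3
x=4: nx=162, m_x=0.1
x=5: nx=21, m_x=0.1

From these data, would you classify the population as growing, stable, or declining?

lx = nx/n0 = nx/300: 1, 0.99, 0.98, 0.8, 0.54, 0.07
R0 = Σ lx·mx = 0 + 0 + 0.196 + 0.24 + 0.054 + 0.007 = 0.497
R0 < 1, so the population is declining.

declining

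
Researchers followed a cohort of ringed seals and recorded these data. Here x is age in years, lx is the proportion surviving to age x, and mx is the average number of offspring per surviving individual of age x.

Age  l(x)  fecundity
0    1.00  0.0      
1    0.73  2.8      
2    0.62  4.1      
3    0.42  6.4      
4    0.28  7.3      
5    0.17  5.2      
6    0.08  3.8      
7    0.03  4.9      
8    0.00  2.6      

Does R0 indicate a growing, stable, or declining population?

growing

R0 = Σ lx·mx = 0 + 2.044 + 2.542 + 2.688 + 2.044 + 0.884 + 0.304 + 0.147 + 0 = 10.653
R0 > 1, so the population is growing.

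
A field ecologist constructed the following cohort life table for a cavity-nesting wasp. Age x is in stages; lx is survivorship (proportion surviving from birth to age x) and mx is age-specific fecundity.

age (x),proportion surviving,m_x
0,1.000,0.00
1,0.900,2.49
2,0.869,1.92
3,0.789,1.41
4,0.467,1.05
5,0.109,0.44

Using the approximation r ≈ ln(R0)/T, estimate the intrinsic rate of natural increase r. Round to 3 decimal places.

0.858

R0 = Σ lx·mx = 0 + 2.241 + 1.66848 + 1.11249 + 0.49035 + 0.04796 = 5.56028
Σ x·lx·mx = 11.11663; T = 11.11663/5.56028 = 1.99929…
r ≈ ln(R0)/T = ln(5.56028)/1.99929… = 0.85813… → 0.858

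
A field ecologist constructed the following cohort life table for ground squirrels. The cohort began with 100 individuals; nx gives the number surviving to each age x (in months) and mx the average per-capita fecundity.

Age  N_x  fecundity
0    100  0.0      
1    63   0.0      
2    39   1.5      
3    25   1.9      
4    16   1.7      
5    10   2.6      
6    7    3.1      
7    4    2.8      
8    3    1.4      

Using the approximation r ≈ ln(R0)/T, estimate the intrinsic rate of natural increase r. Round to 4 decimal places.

lx = nx/n0 = nx/100: 1, 0.63, 0.39, 0.25, 0.16, 0.1, 0.07, 0.04, 0.03
R0 = Σ lx·mx = 0 + 0 + 0.585 + 0.475 + 0.272 + 0.26 + 0.217 + 0.112 + 0.042 = 1.963
Σ x·lx·mx = 7.405; T = 7.405/1.963 = 3.77229…
r ≈ ln(R0)/T = ln(1.963)/3.77229… = 0.178797… → 0.1788

0.1788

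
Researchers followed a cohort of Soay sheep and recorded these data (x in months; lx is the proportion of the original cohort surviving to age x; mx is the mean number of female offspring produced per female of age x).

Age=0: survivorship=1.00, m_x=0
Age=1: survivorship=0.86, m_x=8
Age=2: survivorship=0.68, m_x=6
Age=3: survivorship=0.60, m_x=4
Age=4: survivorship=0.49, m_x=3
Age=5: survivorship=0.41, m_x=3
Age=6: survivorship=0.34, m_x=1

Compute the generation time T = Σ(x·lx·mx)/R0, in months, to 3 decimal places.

2.214

lx·mx: 0, 6.88, 4.08, 2.4, 1.47, 1.23, 0.34 → R0 = 16.4
x·lx·mx: 0, 6.88, 8.16, 7.2, 5.88, 6.15, 2.04 → Σ = 36.31
T = 36.31 / 16.4 = 2.214024… → 2.214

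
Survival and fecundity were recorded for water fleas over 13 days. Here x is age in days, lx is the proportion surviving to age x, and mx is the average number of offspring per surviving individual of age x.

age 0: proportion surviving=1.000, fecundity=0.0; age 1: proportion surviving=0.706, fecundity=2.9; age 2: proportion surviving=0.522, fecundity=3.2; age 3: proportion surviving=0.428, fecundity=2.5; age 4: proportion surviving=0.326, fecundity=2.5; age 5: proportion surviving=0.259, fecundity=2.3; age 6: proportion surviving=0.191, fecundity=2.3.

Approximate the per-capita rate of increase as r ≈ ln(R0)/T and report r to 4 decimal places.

R0 = Σ lx·mx = 0 + 2.0474 + 1.6704 + 1.07 + 0.815 + 0.5957 + 0.4393 = 6.6378
Σ x·lx·mx = 17.4725; T = 17.4725/6.6378 = 2.63227…
r ≈ ln(R0)/T = ln(6.6378)/2.63227… = 0.719067… → 0.7191

0.7191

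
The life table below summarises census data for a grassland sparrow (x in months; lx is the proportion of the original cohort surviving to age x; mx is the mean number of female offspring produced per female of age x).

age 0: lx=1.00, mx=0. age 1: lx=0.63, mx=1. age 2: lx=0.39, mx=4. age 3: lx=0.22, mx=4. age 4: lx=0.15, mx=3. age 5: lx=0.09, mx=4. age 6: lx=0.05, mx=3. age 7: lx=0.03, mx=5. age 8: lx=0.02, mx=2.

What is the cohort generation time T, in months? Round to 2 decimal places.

2.91

lx·mx: 0, 0.63, 1.56, 0.88, 0.45, 0.36, 0.15, 0.15, 0.04 → R0 = 4.22
x·lx·mx: 0, 0.63, 3.12, 2.64, 1.8, 1.8, 0.9, 1.05, 0.32 → Σ = 12.26
T = 12.26 / 4.22 = 2.905213… → 2.91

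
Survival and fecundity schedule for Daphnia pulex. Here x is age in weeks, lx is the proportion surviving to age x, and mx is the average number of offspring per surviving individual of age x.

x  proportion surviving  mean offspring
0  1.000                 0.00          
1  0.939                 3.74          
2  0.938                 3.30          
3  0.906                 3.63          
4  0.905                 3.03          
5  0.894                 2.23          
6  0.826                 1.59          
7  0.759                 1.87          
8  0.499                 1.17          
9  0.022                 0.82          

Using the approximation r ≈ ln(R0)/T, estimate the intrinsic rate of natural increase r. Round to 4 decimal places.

0.8217

R0 = Σ lx·mx = 0 + 3.51186 + 3.0954 + 3.28878 + 2.74215 + 1.99362 + 1.31334 + 1.41933 + 0.58383 + 0.01804 = 17.96635
Σ x·lx·mx = 63.15405; T = 63.15405/17.96635 = 3.51513…
r ≈ ln(R0)/T = ln(17.96635)/3.51513… = 0.821734… → 0.8217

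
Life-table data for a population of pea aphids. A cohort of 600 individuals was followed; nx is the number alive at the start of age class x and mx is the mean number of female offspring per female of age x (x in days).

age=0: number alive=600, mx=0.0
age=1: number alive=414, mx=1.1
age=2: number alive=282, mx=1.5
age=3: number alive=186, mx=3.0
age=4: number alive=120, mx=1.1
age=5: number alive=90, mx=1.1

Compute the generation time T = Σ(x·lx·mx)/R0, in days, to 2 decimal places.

2.40

lx = nx/n0 = nx/600: 1, 0.69, 0.47, 0.31, 0.2, 0.15
lx·mx: 0, 0.759, 0.705, 0.93, 0.22, 0.165 → R0 = 2.779
x·lx·mx: 0, 0.759, 1.41, 2.79, 0.88, 0.825 → Σ = 6.664
T = 6.664 / 2.779 = 2.397985… → 2.40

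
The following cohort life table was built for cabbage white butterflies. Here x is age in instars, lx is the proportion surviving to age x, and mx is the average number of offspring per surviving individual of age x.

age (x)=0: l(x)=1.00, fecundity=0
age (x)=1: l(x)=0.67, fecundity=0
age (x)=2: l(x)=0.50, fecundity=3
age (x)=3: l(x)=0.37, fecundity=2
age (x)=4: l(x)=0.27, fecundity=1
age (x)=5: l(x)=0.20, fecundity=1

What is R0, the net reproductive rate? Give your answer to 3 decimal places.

lx·mx by age: 0, 0, 1.5, 0.74, 0.27, 0.2
R0 = Σ lx·mx = 2.71 → 2.710

2.710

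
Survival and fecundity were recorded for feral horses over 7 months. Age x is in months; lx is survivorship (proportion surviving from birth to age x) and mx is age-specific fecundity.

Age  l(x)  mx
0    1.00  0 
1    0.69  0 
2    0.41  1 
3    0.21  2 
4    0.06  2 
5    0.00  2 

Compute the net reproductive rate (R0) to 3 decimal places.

0.950

lx·mx by age: 0, 0, 0.41, 0.42, 0.12, 0
R0 = Σ lx·mx = 0.95 → 0.950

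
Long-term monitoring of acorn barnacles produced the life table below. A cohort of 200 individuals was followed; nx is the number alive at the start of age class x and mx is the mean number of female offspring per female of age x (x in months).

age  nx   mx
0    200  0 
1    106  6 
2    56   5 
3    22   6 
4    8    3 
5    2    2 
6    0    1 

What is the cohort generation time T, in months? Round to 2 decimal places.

1.59

lx = nx/n0 = nx/200: 1, 0.53, 0.28, 0.11, 0.04, 0.01, 0
lx·mx: 0, 3.18, 1.4, 0.66, 0.12, 0.02, 0 → R0 = 5.38
x·lx·mx: 0, 3.18, 2.8, 1.98, 0.48, 0.1, 0 → Σ = 8.54
T = 8.54 / 5.38 = 1.587361… → 1.59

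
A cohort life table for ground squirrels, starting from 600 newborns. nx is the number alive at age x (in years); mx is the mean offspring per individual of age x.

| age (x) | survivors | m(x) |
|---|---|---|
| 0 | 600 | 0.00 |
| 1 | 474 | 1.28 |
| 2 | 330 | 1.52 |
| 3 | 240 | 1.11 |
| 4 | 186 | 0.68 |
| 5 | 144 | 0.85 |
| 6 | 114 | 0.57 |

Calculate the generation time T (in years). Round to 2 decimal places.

lx = nx/n0 = nx/600: 1, 0.79, 0.55, 0.4, 0.31, 0.24, 0.19
lx·mx: 0, 1.0112, 0.836, 0.444, 0.2108, 0.204, 0.1083 → R0 = 2.8143
x·lx·mx: 0, 1.0112, 1.672, 1.332, 0.8432, 1.02, 0.6498 → Σ = 6.5282
T = 6.5282 / 2.8143 = 2.319653… → 2.32

2.32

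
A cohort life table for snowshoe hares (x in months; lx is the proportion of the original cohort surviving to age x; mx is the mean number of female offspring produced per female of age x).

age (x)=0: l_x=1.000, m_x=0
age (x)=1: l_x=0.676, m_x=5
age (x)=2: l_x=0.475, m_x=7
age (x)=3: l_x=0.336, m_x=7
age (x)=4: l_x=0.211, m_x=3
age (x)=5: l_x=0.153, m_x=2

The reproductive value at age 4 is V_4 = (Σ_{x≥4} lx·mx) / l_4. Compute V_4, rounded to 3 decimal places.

4.450

lx·mx for x ≥ 4: 0.633, 0.306 → sum = 0.939
V_4 = 0.939 / l_4 = 0.939 / 0.211 = 4.450237… → 4.450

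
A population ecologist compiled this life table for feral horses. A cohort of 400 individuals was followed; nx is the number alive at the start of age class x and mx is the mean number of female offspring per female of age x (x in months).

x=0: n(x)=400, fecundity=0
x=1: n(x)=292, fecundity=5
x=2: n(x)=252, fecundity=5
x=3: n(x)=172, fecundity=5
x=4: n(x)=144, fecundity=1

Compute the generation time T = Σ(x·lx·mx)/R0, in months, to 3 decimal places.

lx = nx/n0 = nx/400: 1, 0.73, 0.63, 0.43, 0.36
lx·mx: 0, 3.65, 3.15, 2.15, 0.36 → R0 = 9.31
x·lx·mx: 0, 3.65, 6.3, 6.45, 1.44 → Σ = 17.84
T = 17.84 / 9.31 = 1.916219… → 1.916

1.916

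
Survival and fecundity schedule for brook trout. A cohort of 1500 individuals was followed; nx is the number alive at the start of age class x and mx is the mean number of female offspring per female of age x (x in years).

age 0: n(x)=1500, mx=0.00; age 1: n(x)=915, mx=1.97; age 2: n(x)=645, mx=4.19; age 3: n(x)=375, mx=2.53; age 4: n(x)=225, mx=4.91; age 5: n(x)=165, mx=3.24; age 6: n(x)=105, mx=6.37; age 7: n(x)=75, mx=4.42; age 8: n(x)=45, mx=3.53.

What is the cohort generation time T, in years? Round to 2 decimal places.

3.00

lx = nx/n0 = nx/1500: 1, 0.61, 0.43, 0.25, 0.15, 0.11, 0.07, 0.05, 0.03
lx·mx: 0, 1.2017, 1.8017, 0.6325, 0.7365, 0.3564, 0.4459, 0.221, 0.1059 → R0 = 5.5016
x·lx·mx: 0, 1.2017, 3.6034, 1.8975, 2.946, 1.782, 2.6754, 1.547, 0.8472 → Σ = 16.5002
T = 16.5002 / 5.5016 = 2.999164… → 3.00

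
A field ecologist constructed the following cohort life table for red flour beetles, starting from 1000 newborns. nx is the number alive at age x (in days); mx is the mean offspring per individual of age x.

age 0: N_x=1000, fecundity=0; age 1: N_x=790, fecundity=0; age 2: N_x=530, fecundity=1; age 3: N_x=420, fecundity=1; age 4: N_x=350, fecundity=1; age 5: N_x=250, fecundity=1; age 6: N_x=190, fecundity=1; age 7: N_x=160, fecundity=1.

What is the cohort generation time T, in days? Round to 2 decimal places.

lx = nx/n0 = nx/1000: 1, 0.79, 0.53, 0.42, 0.35, 0.25, 0.19, 0.16
lx·mx: 0, 0, 0.53, 0.42, 0.35, 0.25, 0.19, 0.16 → R0 = 1.9
x·lx·mx: 0, 0, 1.06, 1.26, 1.4, 1.25, 1.14, 1.12 → Σ = 7.23
T = 7.23 / 1.9 = 3.805263… → 3.81

3.81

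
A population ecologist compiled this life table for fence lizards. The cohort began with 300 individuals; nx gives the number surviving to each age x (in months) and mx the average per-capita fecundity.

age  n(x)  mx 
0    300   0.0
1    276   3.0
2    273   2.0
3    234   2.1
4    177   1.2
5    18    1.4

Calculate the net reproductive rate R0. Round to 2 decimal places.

lx = nx/n0 = nx/300: 1, 0.92, 0.91, 0.78, 0.59, 0.06
lx·mx by age: 0, 2.76, 1.82, 1.638, 0.708, 0.084
R0 = Σ lx·mx = 7.01 → 7.01

7.01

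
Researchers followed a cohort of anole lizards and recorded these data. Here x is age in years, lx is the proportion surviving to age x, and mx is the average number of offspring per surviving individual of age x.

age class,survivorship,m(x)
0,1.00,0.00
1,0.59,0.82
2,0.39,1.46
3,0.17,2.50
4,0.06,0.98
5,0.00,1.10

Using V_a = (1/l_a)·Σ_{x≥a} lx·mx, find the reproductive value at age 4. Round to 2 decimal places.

lx·mx for x ≥ 4: 0.0588, 0 → sum = 0.0588
V_4 = 0.0588 / l_4 = 0.0588 / 0.06 = 0.98 → 0.98

0.98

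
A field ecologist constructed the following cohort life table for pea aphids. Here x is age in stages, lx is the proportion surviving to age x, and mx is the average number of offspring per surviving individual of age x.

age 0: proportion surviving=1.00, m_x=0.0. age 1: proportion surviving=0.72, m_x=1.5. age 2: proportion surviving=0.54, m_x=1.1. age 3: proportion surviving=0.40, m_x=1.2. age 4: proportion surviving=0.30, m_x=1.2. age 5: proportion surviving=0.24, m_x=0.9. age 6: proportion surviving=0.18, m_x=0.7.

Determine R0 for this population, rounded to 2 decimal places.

2.86

lx·mx by age: 0, 1.08, 0.594, 0.48, 0.36, 0.216, 0.126
R0 = Σ lx·mx = 2.856 → 2.86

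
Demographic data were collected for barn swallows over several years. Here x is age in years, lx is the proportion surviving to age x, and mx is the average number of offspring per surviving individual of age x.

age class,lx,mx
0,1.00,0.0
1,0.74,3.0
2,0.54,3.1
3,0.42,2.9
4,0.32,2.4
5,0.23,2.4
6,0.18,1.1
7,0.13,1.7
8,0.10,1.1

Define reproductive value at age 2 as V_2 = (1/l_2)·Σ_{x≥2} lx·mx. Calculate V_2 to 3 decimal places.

lx·mx for x ≥ 2: 1.674, 1.218, 0.768, 0.552, 0.198, 0.221, 0.11 → sum = 4.741
V_2 = 4.741 / l_2 = 4.741 / 0.54 = 8.77963… → 8.780

8.780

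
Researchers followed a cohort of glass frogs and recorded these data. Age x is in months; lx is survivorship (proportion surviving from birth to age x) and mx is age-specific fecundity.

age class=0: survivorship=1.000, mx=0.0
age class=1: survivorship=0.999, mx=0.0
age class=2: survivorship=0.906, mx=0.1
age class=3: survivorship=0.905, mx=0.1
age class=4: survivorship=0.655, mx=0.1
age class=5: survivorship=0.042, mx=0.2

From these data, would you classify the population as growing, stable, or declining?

R0 = Σ lx·mx = 0 + 0 + 0.0906 + 0.0905 + 0.0655 + 0.0084 = 0.255
R0 < 1, so the population is declining.

declining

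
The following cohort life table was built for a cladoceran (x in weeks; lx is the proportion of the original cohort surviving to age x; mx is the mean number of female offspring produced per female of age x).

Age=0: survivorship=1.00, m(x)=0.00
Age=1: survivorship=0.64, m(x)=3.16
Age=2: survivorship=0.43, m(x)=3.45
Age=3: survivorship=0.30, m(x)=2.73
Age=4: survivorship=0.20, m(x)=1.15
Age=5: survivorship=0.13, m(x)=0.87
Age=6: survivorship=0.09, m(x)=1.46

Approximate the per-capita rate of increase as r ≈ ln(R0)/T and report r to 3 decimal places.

0.774

R0 = Σ lx·mx = 0 + 2.0224 + 1.4835 + 0.819 + 0.23 + 0.1131 + 0.1314 = 4.7994
Σ x·lx·mx = 9.7203; T = 9.7203/4.7994 = 2.02532…
r ≈ ln(R0)/T = ln(4.7994)/2.02532… = 0.77444… → 0.774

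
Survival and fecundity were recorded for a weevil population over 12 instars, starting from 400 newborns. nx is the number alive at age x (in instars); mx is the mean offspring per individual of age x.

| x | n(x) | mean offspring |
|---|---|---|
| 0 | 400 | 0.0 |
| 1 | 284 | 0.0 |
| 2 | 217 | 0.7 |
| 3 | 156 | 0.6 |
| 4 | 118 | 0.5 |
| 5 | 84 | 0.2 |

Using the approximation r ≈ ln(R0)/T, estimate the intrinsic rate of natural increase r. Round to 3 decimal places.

-0.078

lx = nx/n0 = nx/400: 1, 0.71, 0.5425, 0.39, 0.295, 0.21
R0 = Σ lx·mx = 0 + 0 + 0.37975 + 0.234 + 0.1475 + 0.042 = 0.80325
Σ x·lx·mx = 2.2615; T = 2.2615/0.80325 = 2.81544…
r ≈ ln(R0)/T = ln(0.80325)/2.81544… = -0.07782… → -0.078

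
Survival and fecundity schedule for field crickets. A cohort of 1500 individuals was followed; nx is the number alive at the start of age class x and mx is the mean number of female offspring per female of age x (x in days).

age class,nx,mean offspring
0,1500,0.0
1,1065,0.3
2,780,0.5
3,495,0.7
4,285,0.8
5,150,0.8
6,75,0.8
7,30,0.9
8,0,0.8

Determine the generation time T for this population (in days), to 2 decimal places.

2.82

lx = nx/n0 = nx/1500: 1, 0.71, 0.52, 0.33, 0.19, 0.1, 0.05, 0.02, 0
lx·mx: 0, 0.213, 0.26, 0.231, 0.152, 0.08, 0.04, 0.018, 0 → R0 = 0.994
x·lx·mx: 0, 0.213, 0.52, 0.693, 0.608, 0.4, 0.24, 0.126, 0 → Σ = 2.8
T = 2.8 / 0.994 = 2.816901… → 2.82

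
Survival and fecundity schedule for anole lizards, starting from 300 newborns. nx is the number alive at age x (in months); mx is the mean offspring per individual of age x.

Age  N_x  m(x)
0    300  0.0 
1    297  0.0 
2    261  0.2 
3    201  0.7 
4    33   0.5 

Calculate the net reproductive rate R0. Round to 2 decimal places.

lx = nx/n0 = nx/300: 1, 0.99, 0.87, 0.67, 0.11
lx·mx by age: 0, 0, 0.174, 0.469, 0.055
R0 = Σ lx·mx = 0.698 → 0.70

0.70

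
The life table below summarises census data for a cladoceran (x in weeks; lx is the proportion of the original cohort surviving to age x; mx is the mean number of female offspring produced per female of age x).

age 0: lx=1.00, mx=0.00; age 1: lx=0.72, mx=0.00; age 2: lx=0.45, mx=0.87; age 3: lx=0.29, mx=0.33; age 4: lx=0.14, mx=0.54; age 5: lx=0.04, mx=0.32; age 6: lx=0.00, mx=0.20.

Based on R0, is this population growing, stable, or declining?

R0 = Σ lx·mx = 0 + 0 + 0.3915 + 0.0957 + 0.0756 + 0.0128 + 0 = 0.5756
R0 < 1, so the population is declining.

declining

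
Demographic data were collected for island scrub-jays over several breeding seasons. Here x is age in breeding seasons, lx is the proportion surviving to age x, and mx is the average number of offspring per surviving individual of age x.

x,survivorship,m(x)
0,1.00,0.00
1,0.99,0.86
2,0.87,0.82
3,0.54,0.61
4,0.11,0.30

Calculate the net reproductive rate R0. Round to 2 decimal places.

1.93

lx·mx by age: 0, 0.8514, 0.7134, 0.3294, 0.033
R0 = Σ lx·mx = 1.9272 → 1.93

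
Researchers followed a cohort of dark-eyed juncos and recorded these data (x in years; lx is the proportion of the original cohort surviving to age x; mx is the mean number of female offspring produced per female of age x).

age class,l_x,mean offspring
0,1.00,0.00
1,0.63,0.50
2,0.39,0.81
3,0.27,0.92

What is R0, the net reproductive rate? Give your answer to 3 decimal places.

0.879

lx·mx by age: 0, 0.315, 0.3159, 0.2484
R0 = Σ lx·mx = 0.8793 → 0.879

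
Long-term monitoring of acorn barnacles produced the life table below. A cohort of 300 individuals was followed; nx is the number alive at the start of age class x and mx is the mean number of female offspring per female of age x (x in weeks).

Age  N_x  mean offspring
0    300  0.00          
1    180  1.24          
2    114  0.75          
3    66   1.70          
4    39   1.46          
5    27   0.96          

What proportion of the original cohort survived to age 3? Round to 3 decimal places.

l_3 = n_3/n_0 = 66/300 = 0.22 → 0.220

0.220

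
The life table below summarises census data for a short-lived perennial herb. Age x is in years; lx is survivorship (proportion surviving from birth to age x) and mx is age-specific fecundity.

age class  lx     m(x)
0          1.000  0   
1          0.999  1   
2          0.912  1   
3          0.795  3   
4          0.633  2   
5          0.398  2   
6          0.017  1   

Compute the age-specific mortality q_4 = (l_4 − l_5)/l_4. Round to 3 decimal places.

0.371

q_4 = (l_4 − l_5) / l_4 = (0.633 − 0.398) / 0.633
     = 0.235 / 0.633 = 0.371248… → 0.371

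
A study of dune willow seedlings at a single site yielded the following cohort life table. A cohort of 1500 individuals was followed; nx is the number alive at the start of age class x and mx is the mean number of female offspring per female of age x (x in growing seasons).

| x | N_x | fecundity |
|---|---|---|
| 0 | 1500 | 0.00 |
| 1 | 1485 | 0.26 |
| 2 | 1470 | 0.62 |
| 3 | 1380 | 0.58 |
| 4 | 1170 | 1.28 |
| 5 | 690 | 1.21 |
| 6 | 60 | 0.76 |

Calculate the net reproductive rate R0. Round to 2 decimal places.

2.98

lx = nx/n0 = nx/1500: 1, 0.99, 0.98, 0.92, 0.78, 0.46, 0.04
lx·mx by age: 0, 0.2574, 0.6076, 0.5336, 0.9984, 0.5566, 0.0304
R0 = Σ lx·mx = 2.984 → 2.98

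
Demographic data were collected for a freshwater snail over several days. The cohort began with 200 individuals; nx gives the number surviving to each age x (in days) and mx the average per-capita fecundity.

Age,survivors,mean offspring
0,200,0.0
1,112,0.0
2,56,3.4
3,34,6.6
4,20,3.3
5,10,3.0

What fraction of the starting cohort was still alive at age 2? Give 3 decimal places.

l_2 = n_2/n_0 = 56/200 = 0.28 → 0.280

0.280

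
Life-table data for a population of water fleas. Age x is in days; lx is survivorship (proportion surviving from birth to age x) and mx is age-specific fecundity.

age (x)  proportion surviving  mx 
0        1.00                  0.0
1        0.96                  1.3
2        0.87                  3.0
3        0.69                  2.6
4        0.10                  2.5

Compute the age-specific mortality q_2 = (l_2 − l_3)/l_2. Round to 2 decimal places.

q_2 = (l_2 − l_3) / l_2 = (0.87 − 0.69) / 0.87
     = 0.18 / 0.87 = 0.206897… → 0.21

0.21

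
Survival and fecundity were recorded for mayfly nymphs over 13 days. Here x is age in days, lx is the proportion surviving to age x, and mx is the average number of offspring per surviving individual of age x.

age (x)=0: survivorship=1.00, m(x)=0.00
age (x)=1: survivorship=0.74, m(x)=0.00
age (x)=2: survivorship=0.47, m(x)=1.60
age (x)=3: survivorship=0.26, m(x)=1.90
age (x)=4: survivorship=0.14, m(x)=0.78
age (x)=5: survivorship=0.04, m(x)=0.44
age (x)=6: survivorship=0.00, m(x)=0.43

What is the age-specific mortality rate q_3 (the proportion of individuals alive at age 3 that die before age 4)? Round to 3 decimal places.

q_3 = (l_3 − l_4) / l_3 = (0.26 − 0.14) / 0.26
     = 0.12 / 0.26 = 0.461538… → 0.462

0.462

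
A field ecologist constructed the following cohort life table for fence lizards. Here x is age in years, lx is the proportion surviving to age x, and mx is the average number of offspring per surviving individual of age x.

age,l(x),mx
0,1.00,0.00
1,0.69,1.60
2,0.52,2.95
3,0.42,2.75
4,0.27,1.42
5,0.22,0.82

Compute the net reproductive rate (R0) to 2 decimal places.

lx·mx by age: 0, 1.104, 1.534, 1.155, 0.3834, 0.1804
R0 = Σ lx·mx = 4.3568 → 4.36

4.36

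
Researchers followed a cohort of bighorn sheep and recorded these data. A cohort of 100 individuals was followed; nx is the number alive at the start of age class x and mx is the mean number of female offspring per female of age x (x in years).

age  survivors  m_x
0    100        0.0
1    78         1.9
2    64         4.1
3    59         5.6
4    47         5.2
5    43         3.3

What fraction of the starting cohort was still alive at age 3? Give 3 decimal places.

0.590

l_3 = n_3/n_0 = 59/100 = 0.59 → 0.590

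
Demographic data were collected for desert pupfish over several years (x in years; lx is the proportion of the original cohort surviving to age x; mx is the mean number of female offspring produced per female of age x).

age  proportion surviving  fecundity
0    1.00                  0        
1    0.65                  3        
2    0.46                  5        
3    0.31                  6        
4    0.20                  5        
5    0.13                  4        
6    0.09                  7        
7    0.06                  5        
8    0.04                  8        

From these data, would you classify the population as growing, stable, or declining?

R0 = Σ lx·mx = 0 + 1.95 + 2.3 + 1.86 + 1 + 0.52 + 0.63 + 0.3 + 0.32 = 8.88
R0 > 1, so the population is growing.

growing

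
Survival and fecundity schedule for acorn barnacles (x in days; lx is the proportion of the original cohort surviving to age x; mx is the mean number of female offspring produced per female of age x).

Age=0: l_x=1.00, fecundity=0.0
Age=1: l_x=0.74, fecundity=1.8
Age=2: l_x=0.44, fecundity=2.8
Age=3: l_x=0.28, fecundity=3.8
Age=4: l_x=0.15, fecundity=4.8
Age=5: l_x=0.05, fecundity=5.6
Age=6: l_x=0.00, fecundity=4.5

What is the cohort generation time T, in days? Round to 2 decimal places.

lx·mx: 0, 1.332, 1.232, 1.064, 0.72, 0.28, 0 → R0 = 4.628
x·lx·mx: 0, 1.332, 2.464, 3.192, 2.88, 1.4, 0 → Σ = 11.268
T = 11.268 / 4.628 = 2.434745… → 2.43

2.43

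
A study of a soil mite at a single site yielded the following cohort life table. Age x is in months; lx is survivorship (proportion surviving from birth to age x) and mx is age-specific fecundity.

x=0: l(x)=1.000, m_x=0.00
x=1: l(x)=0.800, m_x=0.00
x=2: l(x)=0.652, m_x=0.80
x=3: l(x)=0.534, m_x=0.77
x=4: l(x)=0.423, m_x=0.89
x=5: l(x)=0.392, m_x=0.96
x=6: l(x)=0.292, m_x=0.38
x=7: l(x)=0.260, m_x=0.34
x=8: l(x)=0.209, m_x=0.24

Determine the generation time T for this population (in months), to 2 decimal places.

3.80

lx·mx: 0, 0, 0.5216, 0.41118, 0.37647, 0.37632, 0.11096, 0.0884, 0.05016 → R0 = 1.93509
x·lx·mx: 0, 0, 1.0432, 1.23354, 1.50588, 1.8816, 0.66576, 0.6188, 0.40128 → Σ = 7.35006
T = 7.35006 / 1.93509 = 3.798304… → 3.80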